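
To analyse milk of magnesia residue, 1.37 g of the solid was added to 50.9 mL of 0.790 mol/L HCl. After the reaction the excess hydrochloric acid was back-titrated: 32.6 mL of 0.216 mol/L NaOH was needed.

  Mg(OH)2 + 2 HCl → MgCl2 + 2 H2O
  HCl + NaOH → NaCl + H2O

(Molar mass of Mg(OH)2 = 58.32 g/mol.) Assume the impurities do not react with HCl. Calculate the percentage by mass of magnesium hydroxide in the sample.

n(HCl) added = 0.0509 × 0.790 = 0.0402 mol
n(NaOH) used in back-titration = 0.0326 × 0.216 = 7.04 × 10^-3 mol
n(HCl) left over = 7.04 × 10^-3 mol (1:1 ratio)
n(HCl) consumed by analyte = 0.0402 − 7.04 × 10^-3 = 0.0332 mol
From the 1:2 ratio, n(Mg(OH)2) = 1/2 × 0.0332 = 0.0166 mol
mass of Mg(OH)2 = 0.0166 × 58.32 = 0.967 g
% Mg(OH)2 = 0.967 / 1.37 × 100 = 70.6 %

70.6 %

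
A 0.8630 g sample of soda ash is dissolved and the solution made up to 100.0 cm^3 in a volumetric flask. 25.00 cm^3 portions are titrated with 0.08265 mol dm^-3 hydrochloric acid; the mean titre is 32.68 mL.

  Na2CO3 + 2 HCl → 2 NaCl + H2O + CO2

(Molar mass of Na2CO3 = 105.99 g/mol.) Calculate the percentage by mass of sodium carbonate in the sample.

66.35 %

n(HCl) per titration = 0.03268 × 0.08265 = 2.701 × 10^-3 mol
From the 1:2 ratio, n(Na2CO3) in each aliquot = 1/2 × 2.701 × 10^-3 = 1.351 × 10^-3 mol
n(Na2CO3) in the whole flask = 1.351 × 10^-3 × 100.0/25.00 = 5.402 × 10^-3 mol
mass of Na2CO3 = 5.402 × 10^-3 × 105.99 = 0.5726 g
% Na2CO3 = 0.5726 / 0.8630 × 100 = 66.35 %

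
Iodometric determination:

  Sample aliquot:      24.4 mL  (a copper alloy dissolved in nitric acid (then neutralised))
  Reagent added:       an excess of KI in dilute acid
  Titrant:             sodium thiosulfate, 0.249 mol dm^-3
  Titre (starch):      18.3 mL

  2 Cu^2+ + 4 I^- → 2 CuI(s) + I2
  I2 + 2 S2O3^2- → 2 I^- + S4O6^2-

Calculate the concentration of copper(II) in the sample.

0.187 mol/L

n(S2O3^2-) = 0.0183 × 0.249 = 4.56 × 10^-3 mol
n(I2) = n(S2O3^2-)/2 = 2.28 × 10^-3 mol
From the 2:1 ratio, n(Cu2+) in the aliquot = 2/1 × 2.28 × 10^-3 = 4.56 × 10^-3 mol
[Cu2+] = 4.56 × 10^-3 / 0.0244 = 0.187 mol/L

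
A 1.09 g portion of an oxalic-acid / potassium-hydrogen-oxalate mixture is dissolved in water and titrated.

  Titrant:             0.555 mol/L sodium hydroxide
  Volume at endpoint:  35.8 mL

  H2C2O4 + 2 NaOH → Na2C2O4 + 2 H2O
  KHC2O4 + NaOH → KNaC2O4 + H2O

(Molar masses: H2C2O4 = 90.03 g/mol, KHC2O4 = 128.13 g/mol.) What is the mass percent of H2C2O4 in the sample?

72.3 %

n(NaOH) = 0.0358 × 0.555 = 0.0199 mol
Let x = n(H2C2O4), y = n(KHC2O4).
Titrant: 2x + 1y = 0.0199;  mass: 90.03x + 128.13y = 1.09
Solving, x = 8.76 × 10^-3 mol, y = 2.35 × 10^-3 mol
mass of H2C2O4 = 8.76 × 10^-3 × 90.03 = 0.788 g
% H2C2O4 = 0.788 / 1.09 × 100 = 72.3 %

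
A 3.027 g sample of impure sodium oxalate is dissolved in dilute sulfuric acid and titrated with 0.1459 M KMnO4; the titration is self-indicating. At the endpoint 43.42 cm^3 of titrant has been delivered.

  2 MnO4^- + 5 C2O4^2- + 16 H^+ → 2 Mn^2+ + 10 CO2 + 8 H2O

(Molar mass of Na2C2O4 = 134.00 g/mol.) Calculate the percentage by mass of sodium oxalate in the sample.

70.11 %

n(KMnO4) = 0.04342 L × 0.1459 mol/L = 6.335 × 10^-3 mol
From the 5:2 ratio, n(Na2C2O4) = 5/2 × 6.335 × 10^-3 = 0.01584 mol
mass of Na2C2O4 = 0.01584 × 134.00 g/mol = 2.122 g
% Na2C2O4 = 2.122 / 3.027 × 100 = 70.11 %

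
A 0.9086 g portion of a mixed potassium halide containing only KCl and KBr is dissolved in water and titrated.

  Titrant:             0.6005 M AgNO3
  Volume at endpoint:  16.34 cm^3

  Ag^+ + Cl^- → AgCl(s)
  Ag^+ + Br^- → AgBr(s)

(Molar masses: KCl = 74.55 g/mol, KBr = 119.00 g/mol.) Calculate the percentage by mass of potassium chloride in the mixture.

47.82 %

n(AgNO3) = 0.01634 × 0.6005 = 9.812 × 10^-3 mol
Let x = n(KCl), y = n(KBr).
Titrant: 1x + 1y = 9.812 × 10^-3;  mass: 74.55x + 119.00y = 0.9086
Solving, x = 5.828 × 10^-3 mol, y = 3.984 × 10^-3 mol
mass of KCl = 5.828 × 10^-3 × 74.55 = 0.4345 g
% KCl = 0.4345 / 0.9086 × 100 = 47.82 %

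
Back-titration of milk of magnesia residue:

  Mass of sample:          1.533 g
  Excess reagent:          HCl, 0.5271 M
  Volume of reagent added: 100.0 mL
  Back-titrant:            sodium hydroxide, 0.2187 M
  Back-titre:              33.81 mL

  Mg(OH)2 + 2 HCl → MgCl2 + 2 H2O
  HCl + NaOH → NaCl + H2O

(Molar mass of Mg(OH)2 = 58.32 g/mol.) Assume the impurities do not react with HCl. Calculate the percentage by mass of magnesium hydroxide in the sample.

86.20 %

n(HCl) added = 0.1000 × 0.5271 = 0.05271 mol
n(NaOH) used in back-titration = 0.03381 × 0.2187 = 7.394 × 10^-3 mol
n(HCl) left over = 7.394 × 10^-3 mol (1:1 ratio)
n(HCl) consumed by analyte = 0.05271 − 7.394 × 10^-3 = 0.04532 mol
From the 1:2 ratio, n(Mg(OH)2) = 1/2 × 0.04532 = 0.02266 mol
mass of Mg(OH)2 = 0.02266 × 58.32 = 1.321 g
% Mg(OH)2 = 1.321 / 1.533 × 100 = 86.20 %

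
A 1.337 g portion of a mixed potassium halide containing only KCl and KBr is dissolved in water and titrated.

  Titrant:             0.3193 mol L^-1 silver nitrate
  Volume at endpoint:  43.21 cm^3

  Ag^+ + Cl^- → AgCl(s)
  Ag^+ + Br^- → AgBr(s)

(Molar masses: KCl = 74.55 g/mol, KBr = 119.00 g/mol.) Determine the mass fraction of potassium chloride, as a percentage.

n(AgNO3) = 0.04321 × 0.3193 = 0.01380 mol
Let x = n(KCl), y = n(KBr).
Titrant: 1x + 1y = 0.01380;  mass: 74.55x + 119.00y = 1.337
Solving, x = 6.858 × 10^-3 mol, y = 6.939 × 10^-3 mol
mass of KCl = 6.858 × 10^-3 × 74.55 = 0.5113 g
% KCl = 0.5113 / 1.337 × 100 = 38.24 %

38.24 %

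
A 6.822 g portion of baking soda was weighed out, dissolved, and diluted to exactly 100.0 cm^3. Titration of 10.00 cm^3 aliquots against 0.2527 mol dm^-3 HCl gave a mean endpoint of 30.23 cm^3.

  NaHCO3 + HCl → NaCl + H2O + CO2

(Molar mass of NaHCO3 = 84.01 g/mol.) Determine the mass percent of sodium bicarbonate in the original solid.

94.07 %

n(HCl) per titration = 0.03023 × 0.2527 = 7.639 × 10^-3 mol
n(NaHCO3) in each aliquot = 7.639 × 10^-3 mol (1:1 ratio)
n(NaHCO3) in the whole flask = 7.639 × 10^-3 × 100.0/10.00 = 0.07639 mol
mass of NaHCO3 = 0.07639 × 84.01 = 6.418 g
% NaHCO3 = 6.418 / 6.822 × 100 = 94.07 %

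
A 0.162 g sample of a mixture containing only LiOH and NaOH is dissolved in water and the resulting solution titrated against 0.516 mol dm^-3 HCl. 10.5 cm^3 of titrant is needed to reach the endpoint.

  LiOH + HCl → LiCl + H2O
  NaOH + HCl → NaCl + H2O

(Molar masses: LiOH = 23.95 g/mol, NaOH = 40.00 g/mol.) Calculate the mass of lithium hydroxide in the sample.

n(HCl) = 0.0105 × 0.516 = 5.42 × 10^-3 mol
Let x = n(LiOH), y = n(NaOH).
Titrant: 1x + 1y = 5.42 × 10^-3;  mass: 23.95x + 40.00y = 0.162
Solving, x = 3.41 × 10^-3 mol, y = 2.01 × 10^-3 mol
mass of LiOH = 3.41 × 10^-3 × 23.95 = 0.0817 g

0.0817 g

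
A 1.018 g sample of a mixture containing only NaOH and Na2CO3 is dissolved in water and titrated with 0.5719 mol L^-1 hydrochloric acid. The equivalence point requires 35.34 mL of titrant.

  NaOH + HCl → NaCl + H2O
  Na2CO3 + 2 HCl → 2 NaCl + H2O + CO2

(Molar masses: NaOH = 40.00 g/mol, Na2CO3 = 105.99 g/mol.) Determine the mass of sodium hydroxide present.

0.1634 g

n(HCl) = 0.03534 × 0.5719 = 0.02021 mol
Let x = n(NaOH), y = n(Na2CO3).
Titrant: 1x + 2y = 0.02021;  mass: 40.00x + 105.99y = 1.018
Solving, x = 4.085 × 10^-3 mol, y = 8.063 × 10^-3 mol
mass of NaOH = 4.085 × 10^-3 × 40.00 = 0.1634 g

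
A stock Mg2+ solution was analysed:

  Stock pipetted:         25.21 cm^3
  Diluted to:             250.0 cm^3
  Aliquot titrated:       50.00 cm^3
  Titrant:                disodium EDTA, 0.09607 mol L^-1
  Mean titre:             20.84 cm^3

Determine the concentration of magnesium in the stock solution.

Mg^2+ + EDTA^4- → [Mg(EDTA)]^2-
n(EDTA) = 0.02084 × 0.09607 = 2.002 × 10^-3 mol
n(Mg2+) in the aliquot = 2.002 × 10^-3 mol (1:1 ratio)
[Mg2+]_dilute = 2.002 × 10^-3 / 0.05000 = 0.04004 mol/L
Dilution factor = 250.0 / 25.21 = 9.917
[Mg2+]_stock = 0.04004 × 9.917 = 0.3971 mol/L

0.3971 mol/L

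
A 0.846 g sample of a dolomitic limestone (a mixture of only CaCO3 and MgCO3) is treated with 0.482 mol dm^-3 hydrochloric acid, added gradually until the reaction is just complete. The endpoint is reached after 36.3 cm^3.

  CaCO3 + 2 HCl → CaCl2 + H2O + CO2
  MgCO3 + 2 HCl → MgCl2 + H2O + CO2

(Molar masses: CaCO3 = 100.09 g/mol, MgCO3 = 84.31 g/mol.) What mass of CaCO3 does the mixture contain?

0.688 g

n(HCl) = 0.0363 × 0.482 = 0.0175 mol
Let x = n(CaCO3), y = n(MgCO3).
Titrant: 2x + 2y = 0.0175;  mass: 100.09x + 84.31y = 0.846
Solving, x = 6.87 × 10^-3 mol, y = 1.88 × 10^-3 mol
mass of CaCO3 = 6.87 × 10^-3 × 100.09 = 0.688 g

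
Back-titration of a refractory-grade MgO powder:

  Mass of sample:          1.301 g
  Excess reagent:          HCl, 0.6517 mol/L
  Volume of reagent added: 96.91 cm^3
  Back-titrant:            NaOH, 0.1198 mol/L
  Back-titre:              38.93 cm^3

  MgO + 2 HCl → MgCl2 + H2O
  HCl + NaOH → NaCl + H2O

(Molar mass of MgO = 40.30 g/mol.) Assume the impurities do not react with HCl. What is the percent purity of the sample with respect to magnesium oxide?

n(HCl) added = 0.09691 × 0.6517 = 0.06316 mol
n(NaOH) used in back-titration = 0.03893 × 0.1198 = 4.664 × 10^-3 mol
n(HCl) left over = 4.664 × 10^-3 mol (1:1 ratio)
n(HCl) consumed by analyte = 0.06316 − 4.664 × 10^-3 = 0.05849 mol
From the 1:2 ratio, n(MgO) = 1/2 × 0.05849 = 0.02925 mol
mass of MgO = 0.02925 × 40.30 = 1.179 g
% MgO = 1.179 / 1.301 × 100 = 90.59 %

90.59 %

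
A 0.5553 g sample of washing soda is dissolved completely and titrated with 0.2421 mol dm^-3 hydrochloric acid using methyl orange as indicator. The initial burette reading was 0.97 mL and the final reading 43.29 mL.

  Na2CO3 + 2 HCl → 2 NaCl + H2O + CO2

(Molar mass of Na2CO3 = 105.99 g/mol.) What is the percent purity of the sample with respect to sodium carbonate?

n(HCl) = 0.04232 L × 0.2421 mol/L = 0.01025 mol
From the 1:2 ratio, n(Na2CO3) = 1/2 × 0.01025 = 5.123 × 10^-3 mol
mass of Na2CO3 = 5.123 × 10^-3 × 105.99 g/mol = 0.5430 g
% Na2CO3 = 0.5430 / 0.5553 × 100 = 97.78 %

97.78 %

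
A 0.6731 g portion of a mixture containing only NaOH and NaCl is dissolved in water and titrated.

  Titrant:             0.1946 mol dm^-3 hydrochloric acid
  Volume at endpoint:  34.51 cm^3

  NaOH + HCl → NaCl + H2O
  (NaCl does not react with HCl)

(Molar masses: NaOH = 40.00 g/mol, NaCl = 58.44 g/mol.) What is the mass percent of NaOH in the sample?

39.91 %

n(HCl) = 0.03451 × 0.1946 = 6.716 × 10^-3 mol
Let x = n(NaOH), y = n(NaCl).
Titrant: 1x = 6.716 × 10^-3;  mass: 40.00x + 58.44y = 0.6731
Solving, x = 6.716 × 10^-3 mol, y = 6.921 × 10^-3 mol
mass of NaOH = 6.716 × 10^-3 × 40.00 = 0.2686 g
% NaOH = 0.2686 / 0.6731 × 100 = 39.91 %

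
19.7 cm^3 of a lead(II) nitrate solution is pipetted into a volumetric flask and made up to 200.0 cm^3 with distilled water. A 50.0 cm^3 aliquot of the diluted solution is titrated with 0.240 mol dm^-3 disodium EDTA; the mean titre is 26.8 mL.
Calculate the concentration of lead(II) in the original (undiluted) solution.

1.31 mol/L

Pb^2+ + EDTA^4- → [Pb(EDTA)]^2-
n(EDTA) = 0.0268 × 0.240 = 6.43 × 10^-3 mol
n(Pb2+) in the aliquot = 6.43 × 10^-3 mol (1:1 ratio)
[Pb2+]_dilute = 6.43 × 10^-3 / 0.0500 = 0.129 mol/L
Dilution factor = 200.0 / 19.7 = 10.15
[Pb2+]_stock = 0.129 × 10.15 = 1.31 mol/L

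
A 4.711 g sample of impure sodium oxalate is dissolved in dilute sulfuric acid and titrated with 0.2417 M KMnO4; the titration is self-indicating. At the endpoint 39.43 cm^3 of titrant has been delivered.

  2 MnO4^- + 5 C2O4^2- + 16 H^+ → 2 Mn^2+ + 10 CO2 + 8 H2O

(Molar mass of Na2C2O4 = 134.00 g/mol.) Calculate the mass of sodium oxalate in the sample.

n(KMnO4) = 0.03943 L × 0.2417 mol/L = 9.530 × 10^-3 mol
From the 5:2 ratio, n(Na2C2O4) = 5/2 × 9.530 × 10^-3 = 0.02383 mol
mass of Na2C2O4 = 0.02383 × 134.00 g/mol = 3.193 g

3.193 g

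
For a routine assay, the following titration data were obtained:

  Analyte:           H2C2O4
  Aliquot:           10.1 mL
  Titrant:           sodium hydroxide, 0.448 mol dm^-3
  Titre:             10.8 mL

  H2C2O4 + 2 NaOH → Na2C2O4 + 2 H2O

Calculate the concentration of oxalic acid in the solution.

n(NaOH) = 0.0108 L × 0.448 mol/L = 4.84 × 10^-3 mol
From the 1:2 mole ratio, n(H2C2O4) = 1/2 × 4.84 × 10^-3 = 2.42 × 10^-3 mol
[H2C2O4] = 2.42 × 10^-3 mol / 0.0101 L = 0.240 mol/L

0.240 mol/L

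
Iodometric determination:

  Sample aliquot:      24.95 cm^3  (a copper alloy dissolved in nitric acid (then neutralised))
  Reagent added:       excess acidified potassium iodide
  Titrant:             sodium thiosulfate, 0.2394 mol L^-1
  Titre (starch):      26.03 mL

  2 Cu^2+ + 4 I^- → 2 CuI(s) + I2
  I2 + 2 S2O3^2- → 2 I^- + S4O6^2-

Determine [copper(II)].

n(S2O3^2-) = 0.02603 × 0.2394 = 6.232 × 10^-3 mol
n(I2) = n(S2O3^2-)/2 = 3.116 × 10^-3 mol
From the 2:1 ratio, n(Cu2+) in the aliquot = 2/1 × 3.116 × 10^-3 = 6.232 × 10^-3 mol
[Cu2+] = 6.232 × 10^-3 / 0.02495 = 0.2498 mol/L

0.2498 mol/L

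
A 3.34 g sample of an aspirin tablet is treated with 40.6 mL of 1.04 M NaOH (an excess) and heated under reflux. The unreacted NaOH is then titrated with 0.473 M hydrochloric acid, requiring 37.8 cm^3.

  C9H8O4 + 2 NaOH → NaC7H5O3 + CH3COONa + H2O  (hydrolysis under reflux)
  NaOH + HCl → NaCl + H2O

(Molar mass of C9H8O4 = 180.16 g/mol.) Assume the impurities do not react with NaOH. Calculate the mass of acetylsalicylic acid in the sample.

2.19 g

n(NaOH) added = 0.0406 × 1.04 = 0.0422 mol
n(HCl) used in back-titration = 0.0378 × 0.473 = 0.0179 mol
n(NaOH) left over = 0.0179 mol (1:1 ratio)
n(NaOH) consumed by analyte = 0.0422 − 0.0179 = 0.0243 mol
From the 1:2 ratio, n(C9H8O4) = 1/2 × 0.0243 = 0.0122 mol
mass of C9H8O4 = 0.0122 × 180.16 = 2.19 g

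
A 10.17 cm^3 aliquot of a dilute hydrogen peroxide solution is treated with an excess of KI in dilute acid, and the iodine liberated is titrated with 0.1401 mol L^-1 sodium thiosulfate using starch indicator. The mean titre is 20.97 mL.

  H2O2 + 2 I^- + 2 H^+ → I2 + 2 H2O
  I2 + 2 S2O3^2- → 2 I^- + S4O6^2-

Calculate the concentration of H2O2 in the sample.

n(S2O3^2-) = 0.02097 × 0.1401 = 2.938 × 10^-3 mol
n(I2) = n(S2O3^2-)/2 = 1.469 × 10^-3 mol
n(H2O2) in the aliquot = 1.469 × 10^-3 mol (1:1 ratio)
[H2O2] = 1.469 × 10^-3 / 0.01017 = 0.1444 mol/L

0.1444 mol/L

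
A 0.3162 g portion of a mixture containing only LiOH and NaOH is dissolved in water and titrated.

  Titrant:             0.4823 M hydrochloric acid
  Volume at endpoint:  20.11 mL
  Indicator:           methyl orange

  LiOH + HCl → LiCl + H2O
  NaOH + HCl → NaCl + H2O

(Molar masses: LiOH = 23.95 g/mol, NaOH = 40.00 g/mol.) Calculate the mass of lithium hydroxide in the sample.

n(HCl) = 0.02011 × 0.4823 = 9.699 × 10^-3 mol
Let x = n(LiOH), y = n(NaOH).
Titrant: 1x + 1y = 9.699 × 10^-3;  mass: 23.95x + 40.00y = 0.3162
Solving, x = 4.471 × 10^-3 mol, y = 5.228 × 10^-3 mol
mass of LiOH = 4.471 × 10^-3 × 23.95 = 0.1071 g

0.1071 g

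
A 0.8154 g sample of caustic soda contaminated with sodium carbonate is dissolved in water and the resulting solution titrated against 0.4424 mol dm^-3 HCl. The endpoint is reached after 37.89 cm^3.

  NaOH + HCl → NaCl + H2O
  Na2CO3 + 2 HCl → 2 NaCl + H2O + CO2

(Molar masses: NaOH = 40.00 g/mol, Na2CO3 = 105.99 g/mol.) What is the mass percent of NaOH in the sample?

n(HCl) = 0.03789 × 0.4424 = 0.01676 mol
Let x = n(NaOH), y = n(Na2CO3).
Titrant: 1x + 2y = 0.01676;  mass: 40.00x + 105.99y = 0.8154
Solving, x = 5.612 × 10^-3 mol, y = 5.575 × 10^-3 mol
mass of NaOH = 5.612 × 10^-3 × 40.00 = 0.2245 g
% NaOH = 0.2245 / 0.8154 × 100 = 27.53 %

27.53 %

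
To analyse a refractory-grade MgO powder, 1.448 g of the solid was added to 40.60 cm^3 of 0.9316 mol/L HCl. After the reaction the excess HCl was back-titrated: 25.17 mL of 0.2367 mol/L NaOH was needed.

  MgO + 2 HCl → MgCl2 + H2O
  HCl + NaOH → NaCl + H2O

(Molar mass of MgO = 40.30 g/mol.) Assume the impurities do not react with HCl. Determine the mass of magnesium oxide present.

n(HCl) added = 0.04060 × 0.9316 = 0.03782 mol
n(NaOH) used in back-titration = 0.02517 × 0.2367 = 5.958 × 10^-3 mol
n(HCl) left over = 5.958 × 10^-3 mol (1:1 ratio)
n(HCl) consumed by analyte = 0.03782 − 5.958 × 10^-3 = 0.03187 mol
From the 1:2 ratio, n(MgO) = 1/2 × 0.03187 = 0.01593 mol
mass of MgO = 0.01593 × 40.30 = 0.6421 g

0.6421 g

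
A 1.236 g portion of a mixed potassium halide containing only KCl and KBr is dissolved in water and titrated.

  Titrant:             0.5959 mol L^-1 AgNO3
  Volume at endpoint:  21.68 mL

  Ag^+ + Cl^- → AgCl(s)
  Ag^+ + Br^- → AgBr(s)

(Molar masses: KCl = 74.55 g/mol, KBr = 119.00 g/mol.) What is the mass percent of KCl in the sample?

40.89 %

n(AgNO3) = 0.02168 × 0.5959 = 0.01292 mol
Let x = n(KCl), y = n(KBr).
Titrant: 1x + 1y = 0.01292;  mass: 74.55x + 119.00y = 1.236
Solving, x = 6.780 × 10^-3 mol, y = 6.139 × 10^-3 mol
mass of KCl = 6.780 × 10^-3 × 74.55 = 0.5055 g
% KCl = 0.5055 / 1.236 × 100 = 40.89 %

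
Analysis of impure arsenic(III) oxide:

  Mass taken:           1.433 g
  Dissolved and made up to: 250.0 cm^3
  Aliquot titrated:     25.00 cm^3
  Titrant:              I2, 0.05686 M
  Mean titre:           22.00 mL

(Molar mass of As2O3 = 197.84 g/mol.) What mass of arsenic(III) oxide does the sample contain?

As2O3 + 2 I2 + 2 H2O → As2O5 + 4 HI
n(I2) per titration = 0.02200 × 0.05686 = 1.251 × 10^-3 mol
From the 1:2 ratio, n(As2O3) in each aliquot = 1/2 × 1.251 × 10^-3 = 6.255 × 10^-4 mol
n(As2O3) in the whole flask = 6.255 × 10^-4 × 250.0/25.00 = 6.255 × 10^-3 mol
mass of As2O3 = 6.255 × 10^-3 × 197.84 = 1.237 g

1.237 g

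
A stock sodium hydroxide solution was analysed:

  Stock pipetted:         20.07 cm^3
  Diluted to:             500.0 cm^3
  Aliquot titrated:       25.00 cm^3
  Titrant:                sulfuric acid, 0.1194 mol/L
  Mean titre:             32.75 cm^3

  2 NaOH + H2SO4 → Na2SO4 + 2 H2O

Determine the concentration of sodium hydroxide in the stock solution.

n(H2SO4) = 0.03275 × 0.1194 = 3.910 × 10^-3 mol
From the 2:1 ratio, n(NaOH) in the aliquot = 2/1 × 3.910 × 10^-3 = 7.821 × 10^-3 mol
[NaOH]_dilute = 7.821 × 10^-3 / 0.02500 = 0.3128 mol/L
Dilution factor = 500.0 / 20.07 = 24.91
[NaOH]_stock = 0.3128 × 24.91 = 7.793 mol/L

7.793 mol/L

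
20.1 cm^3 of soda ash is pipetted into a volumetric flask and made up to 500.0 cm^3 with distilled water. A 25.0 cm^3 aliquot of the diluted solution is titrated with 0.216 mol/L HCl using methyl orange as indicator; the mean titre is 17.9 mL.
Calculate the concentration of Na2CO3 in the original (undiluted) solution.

Na2CO3 + 2 HCl → 2 NaCl + H2O + CO2
n(HCl) = 0.0179 × 0.216 = 3.87 × 10^-3 mol
From the 1:2 ratio, n(Na2CO3) in the aliquot = 1/2 × 3.87 × 10^-3 = 1.93 × 10^-3 mol
[Na2CO3]_dilute = 1.93 × 10^-3 / 0.0250 = 0.0773 mol/L
Dilution factor = 500.0 / 20.1 = 24.88
[Na2CO3]_stock = 0.0773 × 24.88 = 1.92 mol/L

1.92 mol/L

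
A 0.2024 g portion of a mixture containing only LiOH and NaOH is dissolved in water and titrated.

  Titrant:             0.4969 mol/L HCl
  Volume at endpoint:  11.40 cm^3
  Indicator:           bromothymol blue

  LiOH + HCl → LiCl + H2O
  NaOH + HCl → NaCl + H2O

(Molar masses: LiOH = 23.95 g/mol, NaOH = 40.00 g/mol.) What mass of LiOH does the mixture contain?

0.03609 g

n(HCl) = 0.01140 × 0.4969 = 5.665 × 10^-3 mol
Let x = n(LiOH), y = n(NaOH).
Titrant: 1x + 1y = 5.665 × 10^-3;  mass: 23.95x + 40.00y = 0.2024
Solving, x = 1.507 × 10^-3 mol, y = 4.158 × 10^-3 mol
mass of LiOH = 1.507 × 10^-3 × 23.95 = 0.03609 g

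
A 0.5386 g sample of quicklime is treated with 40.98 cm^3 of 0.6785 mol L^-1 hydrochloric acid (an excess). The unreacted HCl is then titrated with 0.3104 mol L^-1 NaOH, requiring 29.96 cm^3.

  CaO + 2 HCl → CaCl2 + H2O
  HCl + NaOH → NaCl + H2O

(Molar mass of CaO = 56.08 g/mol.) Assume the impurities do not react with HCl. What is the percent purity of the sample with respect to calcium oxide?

n(HCl) added = 0.04098 × 0.6785 = 0.02780 mol
n(NaOH) used in back-titration = 0.02996 × 0.3104 = 9.300 × 10^-3 mol
n(HCl) left over = 9.300 × 10^-3 mol (1:1 ratio)
n(HCl) consumed by analyte = 0.02780 − 9.300 × 10^-3 = 0.01851 mol
From the 1:2 ratio, n(CaO) = 1/2 × 0.01851 = 9.253 × 10^-3 mol
mass of CaO = 9.253 × 10^-3 × 56.08 = 0.5189 g
% CaO = 0.5189 / 0.5386 × 100 = 96.34 %

96.34 %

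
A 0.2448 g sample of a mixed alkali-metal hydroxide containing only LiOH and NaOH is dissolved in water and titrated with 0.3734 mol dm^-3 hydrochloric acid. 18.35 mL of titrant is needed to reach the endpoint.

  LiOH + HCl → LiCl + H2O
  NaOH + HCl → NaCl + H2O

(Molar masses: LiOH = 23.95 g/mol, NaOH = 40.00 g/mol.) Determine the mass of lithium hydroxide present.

n(HCl) = 0.01835 × 0.3734 = 6.852 × 10^-3 mol
Let x = n(LiOH), y = n(NaOH).
Titrant: 1x + 1y = 6.852 × 10^-3;  mass: 23.95x + 40.00y = 0.2448
Solving, x = 1.824 × 10^-3 mol, y = 5.028 × 10^-3 mol
mass of LiOH = 1.824 × 10^-3 × 23.95 = 0.04369 g

0.04369 g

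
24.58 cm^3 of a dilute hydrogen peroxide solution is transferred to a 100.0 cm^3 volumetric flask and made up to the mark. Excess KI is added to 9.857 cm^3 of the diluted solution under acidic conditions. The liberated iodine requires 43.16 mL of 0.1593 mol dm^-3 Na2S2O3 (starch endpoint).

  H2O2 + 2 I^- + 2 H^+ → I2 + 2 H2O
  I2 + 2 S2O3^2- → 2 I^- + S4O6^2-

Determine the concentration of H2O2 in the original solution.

n(S2O3^2-) = 0.04316 × 0.1593 = 6.875 × 10^-3 mol
n(I2) = n(S2O3^2-)/2 = 3.438 × 10^-3 mol
n(H2O2) in the aliquot = 3.438 × 10^-3 mol (1:1 ratio)
[H2O2]_dilute = 3.438 × 10^-3 / 0.009857 = 0.3488 mol/L
[H2O2]_original = 0.3488 × 100.0/24.58 = 1.419 mol/L

1.419 mol/L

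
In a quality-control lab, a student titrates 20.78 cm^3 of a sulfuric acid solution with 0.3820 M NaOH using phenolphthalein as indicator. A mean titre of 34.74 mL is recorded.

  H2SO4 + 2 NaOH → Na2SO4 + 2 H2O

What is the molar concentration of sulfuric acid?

0.3193 M

n(NaOH) = 0.03474 L × 0.3820 mol/L = 0.01327 mol
From the 1:2 mole ratio, n(H2SO4) = 1/2 × 0.01327 = 6.635 × 10^-3 mol
[H2SO4] = 6.635 × 10^-3 mol / 0.02078 L = 0.3193 mol/L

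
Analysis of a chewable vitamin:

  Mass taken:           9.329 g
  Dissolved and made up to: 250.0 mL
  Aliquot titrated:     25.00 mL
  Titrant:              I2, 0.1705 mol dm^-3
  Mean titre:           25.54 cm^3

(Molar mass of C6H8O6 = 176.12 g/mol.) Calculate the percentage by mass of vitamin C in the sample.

C6H8O6 + I2 → C6H6O6 + 2 HI
n(I2) per titration = 0.02554 × 0.1705 = 4.355 × 10^-3 mol
n(C6H8O6) in each aliquot = 4.355 × 10^-3 mol (1:1 ratio)
n(C6H8O6) in the whole flask = 4.355 × 10^-3 × 250.0/25.00 = 0.04355 mol
mass of C6H8O6 = 0.04355 × 176.12 = 7.669 g
% C6H8O6 = 7.669 / 9.329 × 100 = 82.21 %

82.21 %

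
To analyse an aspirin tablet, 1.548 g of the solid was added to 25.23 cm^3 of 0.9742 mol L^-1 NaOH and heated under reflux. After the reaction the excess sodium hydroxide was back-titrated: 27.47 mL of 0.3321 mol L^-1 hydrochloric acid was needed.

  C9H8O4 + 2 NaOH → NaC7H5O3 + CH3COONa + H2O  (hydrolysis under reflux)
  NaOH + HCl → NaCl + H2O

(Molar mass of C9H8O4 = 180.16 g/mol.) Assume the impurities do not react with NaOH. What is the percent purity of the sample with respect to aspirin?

89.94 %

n(NaOH) added = 0.02523 × 0.9742 = 0.02458 mol
n(HCl) used in back-titration = 0.02747 × 0.3321 = 9.123 × 10^-3 mol
n(NaOH) left over = 9.123 × 10^-3 mol (1:1 ratio)
n(NaOH) consumed by analyte = 0.02458 − 9.123 × 10^-3 = 0.01546 mol
From the 1:2 ratio, n(C9H8O4) = 1/2 × 0.01546 = 7.728 × 10^-3 mol
mass of C9H8O4 = 7.728 × 10^-3 × 180.16 = 1.392 g
% C9H8O4 = 1.392 / 1.548 × 100 = 89.94 %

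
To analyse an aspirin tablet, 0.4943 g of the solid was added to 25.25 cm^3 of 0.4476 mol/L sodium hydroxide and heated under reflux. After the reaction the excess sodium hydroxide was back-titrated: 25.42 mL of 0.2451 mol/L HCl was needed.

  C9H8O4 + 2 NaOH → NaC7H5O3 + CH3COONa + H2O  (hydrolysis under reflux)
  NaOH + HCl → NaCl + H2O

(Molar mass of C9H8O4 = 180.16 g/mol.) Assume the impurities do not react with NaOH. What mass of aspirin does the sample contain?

n(NaOH) added = 0.02525 × 0.4476 = 0.01130 mol
n(HCl) used in back-titration = 0.02542 × 0.2451 = 6.230 × 10^-3 mol
n(NaOH) left over = 6.230 × 10^-3 mol (1:1 ratio)
n(NaOH) consumed by analyte = 0.01130 − 6.230 × 10^-3 = 5.071 × 10^-3 mol
From the 1:2 ratio, n(C9H8O4) = 1/2 × 5.071 × 10^-3 = 2.536 × 10^-3 mol
mass of C9H8O4 = 2.536 × 10^-3 × 180.16 = 0.4568 g

0.4568 g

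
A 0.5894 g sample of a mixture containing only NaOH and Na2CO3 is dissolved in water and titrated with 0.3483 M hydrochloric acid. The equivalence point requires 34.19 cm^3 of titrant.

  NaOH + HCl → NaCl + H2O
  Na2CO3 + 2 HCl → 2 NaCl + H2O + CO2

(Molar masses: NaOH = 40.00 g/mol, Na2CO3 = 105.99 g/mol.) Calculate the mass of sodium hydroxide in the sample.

n(HCl) = 0.03419 × 0.3483 = 0.01191 mol
Let x = n(NaOH), y = n(Na2CO3).
Titrant: 1x + 2y = 0.01191;  mass: 40.00x + 105.99y = 0.5894
Solving, x = 3.208 × 10^-3 mol, y = 4.350 × 10^-3 mol
mass of NaOH = 3.208 × 10^-3 × 40.00 = 0.1283 g

0.1283 g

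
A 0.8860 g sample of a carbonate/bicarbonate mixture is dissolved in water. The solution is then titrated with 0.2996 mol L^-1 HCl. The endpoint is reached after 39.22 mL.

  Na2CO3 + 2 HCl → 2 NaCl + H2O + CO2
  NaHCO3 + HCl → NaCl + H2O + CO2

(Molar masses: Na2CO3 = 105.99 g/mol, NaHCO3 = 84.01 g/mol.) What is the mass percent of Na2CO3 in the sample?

19.51 %

n(HCl) = 0.03922 × 0.2996 = 0.01175 mol
Let x = n(Na2CO3), y = n(NaHCO3).
Titrant: 2x + 1y = 0.01175;  mass: 105.99x + 84.01y = 0.8860
Solving, x = 1.631 × 10^-3 mol, y = 8.489 × 10^-3 mol
mass of Na2CO3 = 1.631 × 10^-3 × 105.99 = 0.1728 g
% Na2CO3 = 0.1728 / 0.8860 × 100 = 19.51 %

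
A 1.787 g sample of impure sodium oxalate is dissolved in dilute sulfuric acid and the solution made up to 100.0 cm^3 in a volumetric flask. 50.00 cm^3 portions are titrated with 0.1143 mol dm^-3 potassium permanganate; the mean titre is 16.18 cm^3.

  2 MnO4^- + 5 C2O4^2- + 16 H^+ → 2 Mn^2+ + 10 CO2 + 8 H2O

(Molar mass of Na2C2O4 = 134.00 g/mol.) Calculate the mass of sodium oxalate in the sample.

1.239 g

n(KMnO4) per titration = 0.01618 × 0.1143 = 1.849 × 10^-3 mol
From the 5:2 ratio, n(Na2C2O4) in each aliquot = 5/2 × 1.849 × 10^-3 = 4.623 × 10^-3 mol
n(Na2C2O4) in the whole flask = 4.623 × 10^-3 × 100.0/50.00 = 9.247 × 10^-3 mol
mass of Na2C2O4 = 9.247 × 10^-3 × 134.00 = 1.239 g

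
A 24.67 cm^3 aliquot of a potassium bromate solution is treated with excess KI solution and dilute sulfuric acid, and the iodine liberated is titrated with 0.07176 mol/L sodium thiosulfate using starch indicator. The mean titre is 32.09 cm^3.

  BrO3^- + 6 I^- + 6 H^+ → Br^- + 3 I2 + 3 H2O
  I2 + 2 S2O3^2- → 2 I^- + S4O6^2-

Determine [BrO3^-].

0.01556 mol/L

n(S2O3^2-) = 0.03209 × 0.07176 = 2.303 × 10^-3 mol
n(I2) = n(S2O3^2-)/2 = 1.151 × 10^-3 mol
From the 1:3 ratio, n(BrO3^-) in the aliquot = 1/3 × 1.151 × 10^-3 = 3.838 × 10^-4 mol
[BrO3^-] = 3.838 × 10^-4 / 0.02467 = 0.01556 mol/L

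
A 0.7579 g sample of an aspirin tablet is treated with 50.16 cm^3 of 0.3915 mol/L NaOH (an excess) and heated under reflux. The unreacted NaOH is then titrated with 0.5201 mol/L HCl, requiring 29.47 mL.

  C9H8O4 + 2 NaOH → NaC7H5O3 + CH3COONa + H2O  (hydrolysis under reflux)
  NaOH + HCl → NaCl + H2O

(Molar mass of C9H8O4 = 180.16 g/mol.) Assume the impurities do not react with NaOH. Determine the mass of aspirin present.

n(NaOH) added = 0.05016 × 0.3915 = 0.01964 mol
n(HCl) used in back-titration = 0.02947 × 0.5201 = 0.01533 mol
n(NaOH) left over = 0.01533 mol (1:1 ratio)
n(NaOH) consumed by analyte = 0.01964 − 0.01533 = 4.310 × 10^-3 mol
From the 1:2 ratio, n(C9H8O4) = 1/2 × 4.310 × 10^-3 = 2.155 × 10^-3 mol
mass of C9H8O4 = 2.155 × 10^-3 × 180.16 = 0.3883 g

0.3883 g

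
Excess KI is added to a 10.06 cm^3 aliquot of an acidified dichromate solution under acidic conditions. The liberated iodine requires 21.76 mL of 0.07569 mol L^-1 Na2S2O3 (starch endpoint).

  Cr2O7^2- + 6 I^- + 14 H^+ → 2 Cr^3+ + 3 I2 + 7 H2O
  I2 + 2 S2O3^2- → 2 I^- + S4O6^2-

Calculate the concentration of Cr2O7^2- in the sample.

0.02729 mol/L

n(S2O3^2-) = 0.02176 × 0.07569 = 1.647 × 10^-3 mol
n(I2) = n(S2O3^2-)/2 = 8.235 × 10^-4 mol
From the 1:3 ratio, n(Cr2O7^2-) in the aliquot = 1/3 × 8.235 × 10^-4 = 2.745 × 10^-4 mol
[Cr2O7^2-] = 2.745 × 10^-4 / 0.01006 = 0.02729 mol/L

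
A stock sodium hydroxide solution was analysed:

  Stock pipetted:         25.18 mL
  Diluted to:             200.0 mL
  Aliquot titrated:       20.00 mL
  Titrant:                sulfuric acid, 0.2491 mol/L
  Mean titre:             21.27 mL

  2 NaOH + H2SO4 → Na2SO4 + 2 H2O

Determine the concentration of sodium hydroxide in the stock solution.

4.208 mol/L

n(H2SO4) = 0.02127 × 0.2491 = 5.298 × 10^-3 mol
From the 2:1 ratio, n(NaOH) in the aliquot = 2/1 × 5.298 × 10^-3 = 0.01060 mol
[NaOH]_dilute = 0.01060 / 0.02000 = 0.5298 mol/L
Dilution factor = 200.0 / 25.18 = 7.943
[NaOH]_stock = 0.5298 × 7.943 = 4.208 mol/L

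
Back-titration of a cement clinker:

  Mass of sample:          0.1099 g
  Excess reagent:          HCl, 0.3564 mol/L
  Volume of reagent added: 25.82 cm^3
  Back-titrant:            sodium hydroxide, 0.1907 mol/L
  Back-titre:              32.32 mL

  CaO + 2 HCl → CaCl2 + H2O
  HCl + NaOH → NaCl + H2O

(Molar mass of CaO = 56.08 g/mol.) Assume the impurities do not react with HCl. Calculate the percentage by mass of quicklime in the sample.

77.53 %

n(HCl) added = 0.02582 × 0.3564 = 9.202 × 10^-3 mol
n(NaOH) used in back-titration = 0.03232 × 0.1907 = 6.163 × 10^-3 mol
n(HCl) left over = 6.163 × 10^-3 mol (1:1 ratio)
n(HCl) consumed by analyte = 9.202 × 10^-3 − 6.163 × 10^-3 = 3.039 × 10^-3 mol
From the 1:2 ratio, n(CaO) = 1/2 × 3.039 × 10^-3 = 1.519 × 10^-3 mol
mass of CaO = 1.519 × 10^-3 × 56.08 = 0.08521 g
% CaO = 0.08521 / 0.1099 × 100 = 77.53 %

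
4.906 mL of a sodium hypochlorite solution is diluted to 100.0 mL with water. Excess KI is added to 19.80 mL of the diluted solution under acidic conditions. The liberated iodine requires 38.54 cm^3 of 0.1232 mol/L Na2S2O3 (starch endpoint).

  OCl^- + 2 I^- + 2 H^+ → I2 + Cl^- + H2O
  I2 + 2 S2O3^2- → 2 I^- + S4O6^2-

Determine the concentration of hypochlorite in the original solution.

n(S2O3^2-) = 0.03854 × 0.1232 = 4.748 × 10^-3 mol
n(I2) = n(S2O3^2-)/2 = 2.374 × 10^-3 mol
n(OCl^-) in the aliquot = 2.374 × 10^-3 mol (1:1 ratio)
[OCl^-]_dilute = 2.374 × 10^-3 / 0.01980 = 0.1199 mol/L
[OCl^-]_original = 0.1199 × 100.0/4.906 = 2.444 mol/L

2.444 mol/L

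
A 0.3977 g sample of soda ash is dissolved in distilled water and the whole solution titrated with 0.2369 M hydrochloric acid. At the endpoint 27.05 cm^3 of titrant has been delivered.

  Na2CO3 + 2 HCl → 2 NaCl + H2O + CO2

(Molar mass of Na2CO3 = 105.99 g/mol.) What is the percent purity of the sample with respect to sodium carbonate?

n(HCl) = 0.02705 L × 0.2369 mol/L = 6.408 × 10^-3 mol
From the 1:2 ratio, n(Na2CO3) = 1/2 × 6.408 × 10^-3 = 3.204 × 10^-3 mol
mass of Na2CO3 = 3.204 × 10^-3 × 105.99 g/mol = 0.3396 g
% Na2CO3 = 0.3396 / 0.3977 × 100 = 85.39 %

85.39 %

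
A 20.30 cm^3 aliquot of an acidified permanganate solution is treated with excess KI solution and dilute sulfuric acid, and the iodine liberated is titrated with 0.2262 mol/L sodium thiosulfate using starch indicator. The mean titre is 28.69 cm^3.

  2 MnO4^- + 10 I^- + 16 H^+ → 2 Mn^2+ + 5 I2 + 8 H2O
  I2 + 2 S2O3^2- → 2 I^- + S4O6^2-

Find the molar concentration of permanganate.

n(S2O3^2-) = 0.02869 × 0.2262 = 6.490 × 10^-3 mol
n(I2) = n(S2O3^2-)/2 = 3.245 × 10^-3 mol
From the 2:5 ratio, n(MnO4^-) in the aliquot = 2/5 × 3.245 × 10^-3 = 1.298 × 10^-3 mol
[MnO4^-] = 1.298 × 10^-3 / 0.02030 = 0.06394 mol/L

0.06394 mol/L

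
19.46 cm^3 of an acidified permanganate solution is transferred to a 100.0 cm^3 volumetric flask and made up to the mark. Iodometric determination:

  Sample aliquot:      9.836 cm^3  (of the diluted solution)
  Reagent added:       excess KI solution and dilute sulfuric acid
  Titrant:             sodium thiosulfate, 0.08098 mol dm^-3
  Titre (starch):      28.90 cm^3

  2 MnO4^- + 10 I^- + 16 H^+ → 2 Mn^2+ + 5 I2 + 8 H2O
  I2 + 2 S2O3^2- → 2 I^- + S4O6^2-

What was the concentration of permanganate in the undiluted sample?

n(S2O3^2-) = 0.02890 × 0.08098 = 2.340 × 10^-3 mol
n(I2) = n(S2O3^2-)/2 = 1.170 × 10^-3 mol
From the 2:5 ratio, n(MnO4^-) in the aliquot = 2/5 × 1.170 × 10^-3 = 4.681 × 10^-4 mol
[MnO4^-]_dilute = 4.681 × 10^-4 / 0.009836 = 0.04759 mol/L
[MnO4^-]_original = 0.04759 × 100.0/19.46 = 0.2445 mol/L

0.2445 mol/L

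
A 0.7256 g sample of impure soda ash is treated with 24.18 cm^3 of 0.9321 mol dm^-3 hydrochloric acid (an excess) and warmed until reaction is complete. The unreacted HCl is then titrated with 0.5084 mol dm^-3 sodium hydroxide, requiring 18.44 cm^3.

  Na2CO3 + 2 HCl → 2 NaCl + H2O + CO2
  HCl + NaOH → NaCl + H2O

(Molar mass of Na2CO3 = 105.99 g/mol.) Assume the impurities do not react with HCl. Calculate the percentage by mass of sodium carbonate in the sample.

n(HCl) added = 0.02418 × 0.9321 = 0.02254 mol
n(NaOH) used in back-titration = 0.01844 × 0.5084 = 9.375 × 10^-3 mol
n(HCl) left over = 9.375 × 10^-3 mol (1:1 ratio)
n(HCl) consumed by analyte = 0.02254 − 9.375 × 10^-3 = 0.01316 mol
From the 1:2 ratio, n(Na2CO3) = 1/2 × 0.01316 = 6.582 × 10^-3 mol
mass of Na2CO3 = 6.582 × 10^-3 × 105.99 = 0.6976 g
% Na2CO3 = 0.6976 / 0.7256 × 100 = 96.14 %

96.14 %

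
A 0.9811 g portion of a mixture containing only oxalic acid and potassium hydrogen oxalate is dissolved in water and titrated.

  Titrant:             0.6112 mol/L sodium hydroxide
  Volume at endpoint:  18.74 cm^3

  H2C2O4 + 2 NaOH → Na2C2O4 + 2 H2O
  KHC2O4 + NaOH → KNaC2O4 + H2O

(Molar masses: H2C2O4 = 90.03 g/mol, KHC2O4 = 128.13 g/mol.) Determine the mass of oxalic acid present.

0.2635 g

n(NaOH) = 0.01874 × 0.6112 = 0.01145 mol
Let x = n(H2C2O4), y = n(KHC2O4).
Titrant: 2x + 1y = 0.01145;  mass: 90.03x + 128.13y = 0.9811
Solving, x = 2.927 × 10^-3 mol, y = 5.601 × 10^-3 mol
mass of H2C2O4 = 2.927 × 10^-3 × 90.03 = 0.2635 g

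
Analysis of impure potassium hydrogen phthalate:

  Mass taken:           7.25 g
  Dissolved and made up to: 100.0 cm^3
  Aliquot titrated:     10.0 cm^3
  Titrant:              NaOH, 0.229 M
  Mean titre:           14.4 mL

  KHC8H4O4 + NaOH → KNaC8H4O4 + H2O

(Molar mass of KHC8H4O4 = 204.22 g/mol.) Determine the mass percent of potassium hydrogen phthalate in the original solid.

92.9 %

n(NaOH) per titration = 0.0144 × 0.229 = 3.30 × 10^-3 mol
n(KHC8H4O4) in each aliquot = 3.30 × 10^-3 mol (1:1 ratio)
n(KHC8H4O4) in the whole flask = 3.30 × 10^-3 × 100.0/10.0 = 0.0330 mol
mass of KHC8H4O4 = 0.0330 × 204.22 = 6.73 g
% KHC8H4O4 = 6.73 / 7.25 × 100 = 92.9 %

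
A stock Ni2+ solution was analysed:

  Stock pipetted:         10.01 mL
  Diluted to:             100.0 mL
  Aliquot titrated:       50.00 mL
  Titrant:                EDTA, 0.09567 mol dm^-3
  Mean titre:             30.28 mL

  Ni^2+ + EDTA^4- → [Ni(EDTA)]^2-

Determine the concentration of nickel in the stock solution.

0.5788 mol/L

n(EDTA) = 0.03028 × 0.09567 = 2.897 × 10^-3 mol
n(Ni2+) in the aliquot = 2.897 × 10^-3 mol (1:1 ratio)
[Ni2+]_dilute = 2.897 × 10^-3 / 0.05000 = 0.05794 mol/L
Dilution factor = 100.0 / 10.01 = 9.990
[Ni2+]_stock = 0.05794 × 9.990 = 0.5788 mol/L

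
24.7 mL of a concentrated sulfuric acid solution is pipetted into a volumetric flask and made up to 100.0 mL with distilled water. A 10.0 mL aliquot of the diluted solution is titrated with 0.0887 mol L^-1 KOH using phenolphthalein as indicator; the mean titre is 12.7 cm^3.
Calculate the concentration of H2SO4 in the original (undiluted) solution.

H2SO4 + 2 KOH → K2SO4 + 2 H2O
n(KOH) = 0.0127 × 0.0887 = 1.13 × 10^-3 mol
From the 1:2 ratio, n(H2SO4) in the aliquot = 1/2 × 1.13 × 10^-3 = 5.63 × 10^-4 mol
[H2SO4]_dilute = 5.63 × 10^-4 / 0.0100 = 0.0563 mol/L
Dilution factor = 100.0 / 24.7 = 4.049
[H2SO4]_stock = 0.0563 × 4.049 = 0.228 mol/L

0.228 mol/L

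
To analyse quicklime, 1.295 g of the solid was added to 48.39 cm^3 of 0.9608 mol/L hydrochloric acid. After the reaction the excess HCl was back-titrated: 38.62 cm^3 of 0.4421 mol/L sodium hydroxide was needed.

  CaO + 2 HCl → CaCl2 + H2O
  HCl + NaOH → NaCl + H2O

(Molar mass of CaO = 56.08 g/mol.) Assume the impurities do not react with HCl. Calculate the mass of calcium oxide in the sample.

n(HCl) added = 0.04839 × 0.9608 = 0.04649 mol
n(NaOH) used in back-titration = 0.03862 × 0.4421 = 0.01707 mol
n(HCl) left over = 0.01707 mol (1:1 ratio)
n(HCl) consumed by analyte = 0.04649 − 0.01707 = 0.02942 mol
From the 1:2 ratio, n(CaO) = 1/2 × 0.02942 = 0.01471 mol
mass of CaO = 0.01471 × 56.08 = 0.8249 g

0.8249 g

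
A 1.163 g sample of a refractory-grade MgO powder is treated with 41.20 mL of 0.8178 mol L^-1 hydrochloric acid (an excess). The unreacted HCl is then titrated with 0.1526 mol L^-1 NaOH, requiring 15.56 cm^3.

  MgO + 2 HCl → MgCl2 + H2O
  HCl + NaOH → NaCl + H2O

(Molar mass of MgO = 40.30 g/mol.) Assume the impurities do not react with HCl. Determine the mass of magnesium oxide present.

0.6311 g

n(HCl) added = 0.04120 × 0.8178 = 0.03369 mol
n(NaOH) used in back-titration = 0.01556 × 0.1526 = 2.374 × 10^-3 mol
n(HCl) left over = 2.374 × 10^-3 mol (1:1 ratio)
n(HCl) consumed by analyte = 0.03369 − 2.374 × 10^-3 = 0.03132 mol
From the 1:2 ratio, n(MgO) = 1/2 × 0.03132 = 0.01566 mol
mass of MgO = 0.01566 × 40.30 = 0.6311 g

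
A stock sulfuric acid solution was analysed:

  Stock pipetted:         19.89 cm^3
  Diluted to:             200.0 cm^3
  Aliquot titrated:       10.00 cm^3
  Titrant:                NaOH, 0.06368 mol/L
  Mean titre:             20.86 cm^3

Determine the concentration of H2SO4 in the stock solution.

0.6679 mol/L

H2SO4 + 2 NaOH → Na2SO4 + 2 H2O
n(NaOH) = 0.02086 × 0.06368 = 1.328 × 10^-3 mol
From the 1:2 ratio, n(H2SO4) in the aliquot = 1/2 × 1.328 × 10^-3 = 6.642 × 10^-4 mol
[H2SO4]_dilute = 6.642 × 10^-4 / 0.01000 = 0.06642 mol/L
Dilution factor = 200.0 / 19.89 = 10.06
[H2SO4]_stock = 0.06642 × 10.06 = 0.6679 mol/L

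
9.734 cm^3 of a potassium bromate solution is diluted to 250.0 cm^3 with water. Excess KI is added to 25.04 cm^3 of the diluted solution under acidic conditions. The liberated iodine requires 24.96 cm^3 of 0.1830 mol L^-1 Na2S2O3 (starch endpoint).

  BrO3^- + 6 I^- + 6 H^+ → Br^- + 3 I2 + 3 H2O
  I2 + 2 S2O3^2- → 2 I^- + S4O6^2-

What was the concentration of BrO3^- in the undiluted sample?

n(S2O3^2-) = 0.02496 × 0.1830 = 4.568 × 10^-3 mol
n(I2) = n(S2O3^2-)/2 = 2.284 × 10^-3 mol
From the 1:3 ratio, n(BrO3^-) in the aliquot = 1/3 × 2.284 × 10^-3 = 7.613 × 10^-4 mol
[BrO3^-]_dilute = 7.613 × 10^-4 / 0.02504 = 0.03040 mol/L
[BrO3^-]_original = 0.03040 × 250.0/9.734 = 0.7808 mol/L

0.7808 mol/L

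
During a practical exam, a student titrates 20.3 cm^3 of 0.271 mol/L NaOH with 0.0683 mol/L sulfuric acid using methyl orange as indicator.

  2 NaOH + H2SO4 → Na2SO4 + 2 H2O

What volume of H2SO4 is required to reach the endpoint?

40.3 mL

n(NaOH) = 0.0203 L × 0.271 mol/L = 5.50 × 10^-3 mol
From the 1:2 stoichiometry, n(H2SO4) = 1/2 × 5.50 × 10^-3 = 2.75 × 10^-3 mol
V(H2SO4) = 2.75 × 10^-3 mol / 0.0683 mol/L = 0.0403 L = 40.3 mL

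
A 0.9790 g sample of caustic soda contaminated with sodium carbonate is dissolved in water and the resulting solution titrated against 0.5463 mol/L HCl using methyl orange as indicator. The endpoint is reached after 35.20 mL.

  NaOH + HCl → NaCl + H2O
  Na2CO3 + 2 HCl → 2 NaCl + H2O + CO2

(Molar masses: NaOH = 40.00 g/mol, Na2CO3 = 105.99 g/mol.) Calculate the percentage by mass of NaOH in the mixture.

n(HCl) = 0.03520 × 0.5463 = 0.01923 mol
Let x = n(NaOH), y = n(Na2CO3).
Titrant: 1x + 2y = 0.01923;  mass: 40.00x + 105.99y = 0.9790
Solving, x = 3.084 × 10^-3 mol, y = 8.073 × 10^-3 mol
mass of NaOH = 3.084 × 10^-3 × 40.00 = 0.1234 g
% NaOH = 0.1234 / 0.9790 × 100 = 12.60 %

12.60 %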